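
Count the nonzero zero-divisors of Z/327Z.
Z/327Z has 110 nonzero zero-divisors

In Z/327Z each nonzero element is either a unit (gcd with 327 is 1) or a zero-divisor (gcd > 1). The number of units is φ(327): factorise 327 = 3 · 109, so φ(327) = (3 − 1) · (109 − 1) = 2 · 108 = 216. The nonzero elements number 327 − 1 = 326. Hence the nonzero zero-divisors number 326 − 216 = 110.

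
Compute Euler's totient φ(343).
φ(343) = 294

φ is multiplicative, with φ(p^e) = p^e − p^(e−1). Factorise 343 = 7^3. Then
  φ(343) = (7^3 − 7^2) = 294 = 294.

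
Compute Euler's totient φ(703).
φ is multiplicative, with φ(p^e) = p^e − p^(e−1). Factorise 703 = 19 · 37. Then
  φ(703) = (19 − 1) · (37 − 1) = 18 · 36 = 648.

Final answer: φ(703) = 648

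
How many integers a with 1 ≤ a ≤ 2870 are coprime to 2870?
The number of a ∈ {1, ..., 2870} with gcd(a, 2870) = 1 is by definition Euler's totient φ(2870). φ is multiplicative, with φ(p^e) = p^e − p^(e−1). Factorise 2870 = 2 · 5 · 7 · 41. Then
  φ(2870) = (2 − 1) · (5 − 1) · (7 − 1) · (41 − 1) = 1 · 4 · 6 · 40 = 960.
So there are 960 such integers.

Final answer: 960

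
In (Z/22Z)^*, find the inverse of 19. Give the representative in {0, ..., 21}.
Apply the extended Euclidean algorithm to (22, 19), tracking rows (r, s, t) with s·22 + t·19 = r. Each division r_prev = q·r_cur + r_new produces the new row as (previous row) − q·(current row):
  row A: (22, 1, 0)   [1·22 + 0·19 = 22]
  row B: (19, 0, 1)   [0·22 + 1·19 = 19]
  22 = 1·19 + 3   → row C = row A − 1·row B = (3, 1, −1)   [check: 1·22 − 1·19 = 3]
  19 = 6·3 + 1   → row D = row B − 6·row C = (1, −6, 7)   [check: −6·22 + 7·19 = 1]
  3 = 3·1 + 0   → remainder 0, stop. gcd = 1 (last nonzero row D).
The gcd is 1, so 19 is invertible mod 22. The last nonzero row gives −6·22 + 7·19 = 1, so t = 7. So 19^(−1) ≡ 7 (mod 22). Verify: 19 · 7 = 133 ≡ 1 (mod 22). ✓

Final answer: 19^(−1) ≡ 7 (mod 22)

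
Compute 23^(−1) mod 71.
23^(−1) ≡ 34 (mod 71)

Apply the extended Euclidean algorithm to (71, 23), tracking rows (r, s, t) with s·71 + t·23 = r. Each division r_prev = q·r_cur + r_new produces the new row as (previous row) − q·(current row):
  row A: (71, 1, 0)   [1·71 + 0·23 = 71]
  row B: (23, 0, 1)   [0·71 + 1·23 = 23]
  71 = 3·23 + 2   → row C = row A − 3·row B = (2, 1, −3)   [check: 1·71 − 3·23 = 2]
  23 = 11·2 + 1   → row D = row B − 11·row C = (1, −11, 34)   [check: −11·71 + 34·23 = 1]
  2 = 2·1 + 0   → remainder 0, stop. gcd = 1 (last nonzero row D).
The gcd is 1, so 23 is invertible mod 71. The last nonzero row gives −11·71 + 34·23 = 1, so t = 34. So 23^(−1) ≡ 34 (mod 71). Verify: 23 · 34 = 782 ≡ 1 (mod 71). ✓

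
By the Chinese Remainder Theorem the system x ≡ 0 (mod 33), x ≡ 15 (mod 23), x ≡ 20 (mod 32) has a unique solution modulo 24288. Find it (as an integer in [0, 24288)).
The moduli 33, 23, 32 are pairwise coprime, so by the CRT there is a unique solution mod 33·23·32 = 24288.
Solve by successive substitution. Start with x ≡ 0 (mod 33).
  Combine with x ≡ 15 (mod 23): write x = 33·t and require 33·t ≡ 15 (mod 23). Since 33^(−1) ≡ 7 (mod 23) (33 ≡ 10 (mod 23)), t ≡ 7·15 ≡ 13 (mod 23). So x ≡ 33·13 = 429 (mod 759).
  Combine with x ≡ 20 (mod 32): write x = 429 + 759·t and require 429 + 759·t ≡ 20 (mod 32), i.e. 759·t ≡ 20 − 429 ≡ 7 (mod 32). Since 759^(−1) ≡ 7 (mod 32) (759 ≡ 23 (mod 32)), t ≡ 7·7 ≡ 17 (mod 32). So x ≡ 429 + 759·17 = 13332 (mod 24288).
Unique solution in [0, 24288): x = 13332.

Final answer: x ≡ 13332 (mod 24288); the representative in [0, 24288) is 13332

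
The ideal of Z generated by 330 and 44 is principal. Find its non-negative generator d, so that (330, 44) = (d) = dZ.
In the PID Z, (a, b) is generated by gcd(a, b). Compute gcd(330, 44) with the extended Euclidean algorithm, tracking rows (r, s, t) with s·330 + t·44 = r:
  row A: (330, 1, 0)   [1·330 + 0·44 = 330]
  row B: (44, 0, 1)   [0·330 + 1·44 = 44]
  330 = 7·44 + 22   → row C = row A − 7·row B = (22, 1, −7)   [check: 1·330 − 7·44 = 22]
  44 = 2·22 + 0   → remainder 0, stop. gcd = 22 (last nonzero row C).
So gcd(330, 44) = 22, with Bézout identity 1·330 − 7·44 = 22. Containment (⊇): the Bézout identity exhibits 22 as an element of (330, 44), giving (22) ⊆ (330, 44). Containment (⊆): since 22 | 330 and 22 | 44 (330 = 22·15, 44 = 22·2), every Z-linear combination of 330 and 44 is divisible by 22, so (330, 44) ⊆ (22). Therefore (330, 44) = (22), d = 22.

Final answer: (330, 44) = (22); d = 22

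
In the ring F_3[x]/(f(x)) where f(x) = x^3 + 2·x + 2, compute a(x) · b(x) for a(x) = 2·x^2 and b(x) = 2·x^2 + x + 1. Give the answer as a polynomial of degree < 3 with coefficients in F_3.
a · b ≡ 2 (mod f(x))

Multiply as integer polynomials: a · b = 4·x^4 + 2·x^3 + 2·x^2. Reducing coefficients mod 3: a · b ≡ x^4 + 2·x^3 + 2·x^2. Now divide by f(x) = x^3 + 2·x + 2 in F_3[x], eliminating the leading term at each step:
  leading term x^4: subtract (x)·f(x) = x^4 + 2·x^2 + 2·x, leaving 2·x^3 + x (coefficients mod 3)
  leading term 2·x^3: subtract (2)·f(x) = 2·x^3 + x + 1, leaving 2 (coefficients mod 3)
The degree is now < 3, so this is the remainder. Hence a · b ≡ 2 in F_3[x]/(f).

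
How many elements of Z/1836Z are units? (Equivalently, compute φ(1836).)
Z/1836Z has φ(1836) = 576 units

An element a ∈ Z/1836Z is a unit iff gcd(a, 1836) = 1, so the number of units is φ(1836). φ is multiplicative, with φ(p^e) = p^e − p^(e−1). Factorise 1836 = 2^2 · 3^3 · 17. Then
  φ(1836) = (2^2 − 2^1) · (3^3 − 3^2) · (17 − 1) = 2 · 18 · 16 = 576.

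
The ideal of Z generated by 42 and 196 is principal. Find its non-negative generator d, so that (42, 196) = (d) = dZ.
(42, 196) = (14); d = 14

In the PID Z, (a, b) is generated by gcd(a, b). Compute gcd(196, 42) with the extended Euclidean algorithm, tracking rows (r, s, t) with s·196 + t·42 = r:
  row A: (196, 1, 0)   [1·196 + 0·42 = 196]
  row B: (42, 0, 1)   [0·196 + 1·42 = 42]
  196 = 4·42 + 28   → row C = row A − 4·row B = (28, 1, −4)   [check: 1·196 − 4·42 = 28]
  42 = 1·28 + 14   → row D = row B − 1·row C = (14, −1, 5)   [check: −1·196 + 5·42 = 14]
  28 = 2·14 + 0   → remainder 0, stop. gcd = 14 (last nonzero row D).
So gcd(42, 196) = 14, with Bézout identity −1·196 + 5·42 = 14. Containment (⊇): the Bézout identity exhibits 14 as an element of (42, 196), giving (14) ⊆ (42, 196). Containment (⊆): since 14 | 42 and 14 | 196 (42 = 14·3, 196 = 14·14), every Z-linear combination of 42 and 196 is divisible by 14, so (42, 196) ⊆ (14). Therefore (42, 196) = (14), d = 14.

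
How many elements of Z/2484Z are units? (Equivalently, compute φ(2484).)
Z/2484Z has φ(2484) = 792 units

An element a ∈ Z/2484Z is a unit iff gcd(a, 2484) = 1, so the number of units is φ(2484). φ is multiplicative, with φ(p^e) = p^e − p^(e−1). Factorise 2484 = 2^2 · 3^3 · 23. Then
  φ(2484) = (2^2 − 2^1) · (3^3 − 3^2) · (23 − 1) = 2 · 18 · 22 = 792.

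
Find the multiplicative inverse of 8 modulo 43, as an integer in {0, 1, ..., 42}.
8^(−1) ≡ 27 (mod 43)

Apply the extended Euclidean algorithm to (43, 8), tracking rows (r, s, t) with s·43 + t·8 = r. Each division r_prev = q·r_cur + r_new produces the new row as (previous row) − q·(current row):
  row A: (43, 1, 0)   [1·43 + 0·8 = 43]
  row B: (8, 0, 1)   [0·43 + 1·8 = 8]
  43 = 5·8 + 3   → row C = row A − 5·row B = (3, 1, −5)   [check: 1·43 − 5·8 = 3]
  8 = 2·3 + 2   → row D = row B − 2·row C = (2, −2, 11)   [check: −2·43 + 11·8 = 2]
  3 = 1·2 + 1   → row E = row C − 1·row D = (1, 3, −16)   [check: 3·43 − 16·8 = 1]
  2 = 2·1 + 0   → remainder 0, stop. gcd = 1 (last nonzero row E).
The gcd is 1, so 8 is invertible mod 43. The last nonzero row gives 3·43 − 16·8 = 1, so t = −16. So 8^(−1) ≡ −16 ≡ 27 (mod 43). Verify: 8 · 27 = 216 ≡ 1 (mod 43). ✓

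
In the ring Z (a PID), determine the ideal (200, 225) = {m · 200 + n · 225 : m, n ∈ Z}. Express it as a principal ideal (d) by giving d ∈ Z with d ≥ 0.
(200, 225) = (25); d = 25

In the PID Z, (a, b) is generated by gcd(a, b). Compute gcd(225, 200) with the extended Euclidean algorithm, tracking rows (r, s, t) with s·225 + t·200 = r:
  row A: (225, 1, 0)   [1·225 + 0·200 = 225]
  row B: (200, 0, 1)   [0·225 + 1·200 = 200]
  225 = 1·200 + 25   → row C = row A − 1·row B = (25, 1, −1)   [check: 1·225 − 1·200 = 25]
  200 = 8·25 + 0   → remainder 0, stop. gcd = 25 (last nonzero row C).
So gcd(200, 225) = 25, with Bézout identity 1·225 − 1·200 = 25. Containment (⊇): the Bézout identity exhibits 25 as an element of (200, 225), giving (25) ⊆ (200, 225). Containment (⊆): since 25 | 200 and 25 | 225 (200 = 25·8, 225 = 25·9), every Z-linear combination of 200 and 225 is divisible by 25, so (200, 225) ⊆ (25). Therefore (200, 225) = (25), d = 25.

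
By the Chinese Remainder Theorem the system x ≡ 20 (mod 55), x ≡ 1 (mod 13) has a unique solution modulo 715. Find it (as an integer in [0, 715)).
x ≡ 625 (mod 715); the representative in [0, 715) is 625

The moduli 55, 13 are pairwise coprime, so by the CRT there is a unique solution mod 55·13 = 715.
Solve by successive substitution. Start with x ≡ 20 (mod 55).
  Combine with x ≡ 1 (mod 13): write x = 20 + 55·t and require 20 + 55·t ≡ 1 (mod 13), i.e. 55·t ≡ 1 − 20 ≡ 7 (mod 13). Since 55^(−1) ≡ 9 (mod 13) (55 ≡ 3 (mod 13)), t ≡ 9·7 ≡ 11 (mod 13). So x ≡ 20 + 55·11 = 625 (mod 715).
Unique solution in [0, 715): x = 625.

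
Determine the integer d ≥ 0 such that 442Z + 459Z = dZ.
In the PID Z, (a, b) is generated by gcd(a, b). Compute gcd(459, 442) with the extended Euclidean algorithm, tracking rows (r, s, t) with s·459 + t·442 = r:
  row A: (459, 1, 0)   [1·459 + 0·442 = 459]
  row B: (442, 0, 1)   [0·459 + 1·442 = 442]
  459 = 1·442 + 17   → row C = row A − 1·row B = (17, 1, −1)   [check: 1·459 − 1·442 = 17]
  442 = 26·17 + 0   → remainder 0, stop. gcd = 17 (last nonzero row C).
So gcd(442, 459) = 17, with Bézout identity 1·459 − 1·442 = 17. Containment (⊇): the Bézout identity exhibits 17 as an element of (442, 459), giving (17) ⊆ (442, 459). Containment (⊆): since 17 | 442 and 17 | 459 (442 = 17·26, 459 = 17·27), every Z-linear combination of 442 and 459 is divisible by 17, so (442, 459) ⊆ (17). Therefore (442, 459) = (17), d = 17.

Final answer: (442, 459) = (17); d = 17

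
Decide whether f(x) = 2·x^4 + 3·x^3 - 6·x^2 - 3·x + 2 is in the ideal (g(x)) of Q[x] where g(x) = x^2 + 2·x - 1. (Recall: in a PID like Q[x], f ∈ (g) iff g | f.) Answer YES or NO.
In Q[x] the ideal (g) consists of all multiples of g, so f ∈ (g) iff g | f, i.e. iff the remainder of f on division by g is 0. Divide f by g (g is monic, so eliminate the leading term of the running remainder at each step):
  leading term 2·x^4: subtract (2·x^2)·g(x) = 2·x^4 + 4·x^3 - 2·x^2, leaving -x^3 - 4·x^2 - 3·x + 2
  leading term -x^3: subtract (-x)·g(x) = -x^3 - 2·x^2 + x, leaving -2·x^2 - 4·x + 2
  leading term -2·x^2: subtract (-2)·g(x) = -2·x^2 - 4·x + 2, leaving 0
The remainder is 0, so f(x) = g(x) · h(x) with h(x) = 2·x^2 - x - 2. Hence g | f, i.e. f ∈ (g).

Final answer: YES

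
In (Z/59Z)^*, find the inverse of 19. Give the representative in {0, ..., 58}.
Apply the extended Euclidean algorithm to (59, 19), tracking rows (r, s, t) with s·59 + t·19 = r. Each division r_prev = q·r_cur + r_new produces the new row as (previous row) − q·(current row):
  row A: (59, 1, 0)   [1·59 + 0·19 = 59]
  row B: (19, 0, 1)   [0·59 + 1·19 = 19]
  59 = 3·19 + 2   → row C = row A − 3·row B = (2, 1, −3)   [check: 1·59 − 3·19 = 2]
  19 = 9·2 + 1   → row D = row B − 9·row C = (1, −9, 28)   [check: −9·59 + 28·19 = 1]
  2 = 2·1 + 0   → remainder 0, stop. gcd = 1 (last nonzero row D).
The gcd is 1, so 19 is invertible mod 59. The last nonzero row gives −9·59 + 28·19 = 1, so t = 28. So 19^(−1) ≡ 28 (mod 59). Verify: 19 · 28 = 532 ≡ 1 (mod 59). ✓

Final answer: 19^(−1) ≡ 28 (mod 59)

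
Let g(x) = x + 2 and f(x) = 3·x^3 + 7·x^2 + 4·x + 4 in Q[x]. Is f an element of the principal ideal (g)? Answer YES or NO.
YES

In Q[x] the ideal (g) consists of all multiples of g, so f ∈ (g) iff g | f, i.e. iff the remainder of f on division by g is 0. Divide f by g (g is monic, so eliminate the leading term of the running remainder at each step):
  leading term 3·x^3: subtract (3·x^2)·g(x) = 3·x^3 + 6·x^2, leaving x^2 + 4·x + 4
  leading term x^2: subtract (x)·g(x) = x^2 + 2·x, leaving 2·x + 4
  leading term 2·x: subtract (2)·g(x) = 2·x + 4, leaving 0
The remainder is 0, so f(x) = g(x) · h(x) with h(x) = 3·x^2 + x + 2. Hence g | f, i.e. f ∈ (g).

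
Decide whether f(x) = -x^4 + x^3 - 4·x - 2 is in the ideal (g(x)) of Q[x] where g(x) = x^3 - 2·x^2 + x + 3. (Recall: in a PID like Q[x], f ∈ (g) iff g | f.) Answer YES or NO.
In Q[x] the ideal (g) consists of all multiples of g, so f ∈ (g) iff g | f, i.e. iff the remainder of f on division by g is 0. Divide f by g (g is monic, so eliminate the leading term of the running remainder at each step):
  leading term -x^4: subtract (-x)·g(x) = -x^4 + 2·x^3 - x^2 - 3·x, leaving -x^3 + x^2 - x - 2
  leading term -x^3: subtract (-1)·g(x) = -x^3 + 2·x^2 - x - 3, leaving 1 - x^2
The remainder r(x) = 1 - x^2 ≠ 0 (and deg r < deg g), so g ∤ f, i.e. f ∉ (g).

Final answer: NO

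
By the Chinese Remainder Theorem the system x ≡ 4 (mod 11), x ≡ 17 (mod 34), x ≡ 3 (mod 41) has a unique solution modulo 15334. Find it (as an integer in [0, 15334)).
x ≡ 7055 (mod 15334); the representative in [0, 15334) is 7055

The moduli 11, 34, 41 are pairwise coprime, so by the CRT there is a unique solution mod 11·34·41 = 15334.
Solve by successive substitution. Start with x ≡ 4 (mod 11).
  Combine with x ≡ 17 (mod 34): write x = 4 + 11·t and require 4 + 11·t ≡ 17 (mod 34), i.e. 11·t ≡ 17 − 4 ≡ 13 (mod 34). Since 11^(−1) ≡ 31 (mod 34), t ≡ 31·13 ≡ 29 (mod 34). So x ≡ 4 + 11·29 = 323 (mod 374).
  Combine with x ≡ 3 (mod 41): write x = 323 + 374·t and require 323 + 374·t ≡ 3 (mod 41), i.e. 374·t ≡ 3 − 323 ≡ 8 (mod 41). Since 374^(−1) ≡ 33 (mod 41) (374 ≡ 5 (mod 41)), t ≡ 33·8 ≡ 18 (mod 41). So x ≡ 323 + 374·18 = 7055 (mod 15334).
Unique solution in [0, 15334): x = 7055.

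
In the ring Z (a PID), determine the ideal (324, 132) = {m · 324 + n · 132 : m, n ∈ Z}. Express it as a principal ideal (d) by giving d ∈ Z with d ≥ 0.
(324, 132) = (12); d = 12

In the PID Z, (a, b) is generated by gcd(a, b). Compute gcd(324, 132) with the extended Euclidean algorithm, tracking rows (r, s, t) with s·324 + t·132 = r:
  row A: (324, 1, 0)   [1·324 + 0·132 = 324]
  row B: (132, 0, 1)   [0·324 + 1·132 = 132]
  324 = 2·132 + 60   → row C = row A − 2·row B = (60, 1, −2)   [check: 1·324 − 2·132 = 60]
  132 = 2·60 + 12   → row D = row B − 2·row C = (12, −2, 5)   [check: −2·324 + 5·132 = 12]
  60 = 5·12 + 0   → remainder 0, stop. gcd = 12 (last nonzero row D).
So gcd(324, 132) = 12, with Bézout identity −2·324 + 5·132 = 12. Containment (⊇): the Bézout identity exhibits 12 as an element of (324, 132), giving (12) ⊆ (324, 132). Containment (⊆): since 12 | 324 and 12 | 132 (324 = 12·27, 132 = 12·11), every Z-linear combination of 324 and 132 is divisible by 12, so (324, 132) ⊆ (12). Therefore (324, 132) = (12), d = 12.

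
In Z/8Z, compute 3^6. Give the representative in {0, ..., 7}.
1

Use repeated squaring. Binary(6) = 110. Walk through the bits of the exponent 6 left-to-right: at each bit after the leading one, square the running value, then multiply by 3 if the bit is 1 (always reducing mod 8):
  bit 1 = 1 (leading): start with 3.
  bit 2 = 1: square 3^2 = 9 ≡ 1; bit is 1, so multiply 1·3 = 3 (mod 8).
  bit 3 = 0: square 3^2 = 9 ≡ 1 (mod 8).
Final value: 3^6 ≡ 1 (mod 8).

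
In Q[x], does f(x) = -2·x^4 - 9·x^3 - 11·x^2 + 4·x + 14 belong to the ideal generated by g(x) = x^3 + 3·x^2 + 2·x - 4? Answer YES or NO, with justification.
NO

In Q[x] the ideal (g) consists of all multiples of g, so f ∈ (g) iff g | f, i.e. iff the remainder of f on division by g is 0. Divide f by g (g is monic, so eliminate the leading term of the running remainder at each step):
  leading term -2·x^4: subtract (-2·x)·g(x) = -2·x^4 - 6·x^3 - 4·x^2 + 8·x, leaving -3·x^3 - 7·x^2 - 4·x + 14
  leading term -3·x^3: subtract (-3)·g(x) = -3·x^3 - 9·x^2 - 6·x + 12, leaving 2·x^2 + 2·x + 2
The remainder r(x) = 2·x^2 + 2·x + 2 ≠ 0 (and deg r < deg g), so g ∤ f, i.e. f ∉ (g).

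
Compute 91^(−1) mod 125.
Apply the extended Euclidean algorithm to (125, 91), tracking rows (r, s, t) with s·125 + t·91 = r. Each division r_prev = q·r_cur + r_new produces the new row as (previous row) − q·(current row):
  row A: (125, 1, 0)   [1·125 + 0·91 = 125]
  row B: (91, 0, 1)   [0·125 + 1·91 = 91]
  125 = 1·91 + 34   → row C = row A − 1·row B = (34, 1, −1)   [check: 1·125 − 1·91 = 34]
  91 = 2·34 + 23   → row D = row B − 2·row C = (23, −2, 3)   [check: −2·125 + 3·91 = 23]
  34 = 1·23 + 11   → row E = row C − 1·row D = (11, 3, −4)   [check: 3·125 − 4·91 = 11]
  23 = 2·11 + 1   → row F = row D − 2·row E = (1, −8, 11)   [check: −8·125 + 11·91 = 1]
  11 = 11·1 + 0   → remainder 0, stop. gcd = 1 (last nonzero row F).
The gcd is 1, so 91 is invertible mod 125. The last nonzero row gives −8·125 + 11·91 = 1, so t = 11. So 91^(−1) ≡ 11 (mod 125). Verify: 91 · 11 = 1001 ≡ 1 (mod 125). ✓

Final answer: 91^(−1) ≡ 11 (mod 125)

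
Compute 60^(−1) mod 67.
60^(−1) ≡ 19 (mod 67)

Apply the extended Euclidean algorithm to (67, 60), tracking rows (r, s, t) with s·67 + t·60 = r. Each division r_prev = q·r_cur + r_new produces the new row as (previous row) − q·(current row):
  row A: (67, 1, 0)   [1·67 + 0·60 = 67]
  row B: (60, 0, 1)   [0·67 + 1·60 = 60]
  67 = 1·60 + 7   → row C = row A − 1·row B = (7, 1, −1)   [check: 1·67 − 1·60 = 7]
  60 = 8·7 + 4   → row D = row B − 8·row C = (4, −8, 9)   [check: −8·67 + 9·60 = 4]
  7 = 1·4 + 3   → row E = row C − 1·row D = (3, 9, −10)   [check: 9·67 − 10·60 = 3]
  4 = 1·3 + 1   → row F = row D − 1·row E = (1, −17, 19)   [check: −17·67 + 19·60 = 1]
  3 = 3·1 + 0   → remainder 0, stop. gcd = 1 (last nonzero row F).
The gcd is 1, so 60 is invertible mod 67. The last nonzero row gives −17·67 + 19·60 = 1, so t = 19. So 60^(−1) ≡ 19 (mod 67). Verify: 60 · 19 = 1140 ≡ 1 (mod 67). ✓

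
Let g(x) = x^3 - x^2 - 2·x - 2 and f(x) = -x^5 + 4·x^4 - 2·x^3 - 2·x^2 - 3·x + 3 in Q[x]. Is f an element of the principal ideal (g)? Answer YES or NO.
In Q[x] the ideal (g) consists of all multiples of g, so f ∈ (g) iff g | f, i.e. iff the remainder of f on division by g is 0. Divide f by g (g is monic, so eliminate the leading term of the running remainder at each step):
  leading term -x^5: subtract (-x^2)·g(x) = -x^5 + x^4 + 2·x^3 + 2·x^2, leaving 3·x^4 - 4·x^3 - 4·x^2 - 3·x + 3
  leading term 3·x^4: subtract (3·x)·g(x) = 3·x^4 - 3·x^3 - 6·x^2 - 6·x, leaving -x^3 + 2·x^2 + 3·x + 3
  leading term -x^3: subtract (-1)·g(x) = -x^3 + x^2 + 2·x + 2, leaving x^2 + x + 1
The remainder r(x) = x^2 + x + 1 ≠ 0 (and deg r < deg g), so g ∤ f, i.e. f ∉ (g).

Final answer: NO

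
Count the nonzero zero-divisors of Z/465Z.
In Z/465Z each nonzero element is either a unit (gcd with 465 is 1) or a zero-divisor (gcd > 1). The number of units is φ(465): factorise 465 = 3 · 5 · 31, so φ(465) = (3 − 1) · (5 − 1) · (31 − 1) = 2 · 4 · 30 = 240. The nonzero elements number 465 − 1 = 464. Hence the nonzero zero-divisors number 464 − 240 = 224.

Final answer: Z/465Z has 224 nonzero zero-divisors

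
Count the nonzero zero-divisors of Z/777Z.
Z/777Z has 344 nonzero zero-divisors

In Z/777Z each nonzero element is either a unit (gcd with 777 is 1) or a zero-divisor (gcd > 1). The number of units is φ(777): factorise 777 = 3 · 7 · 37, so φ(777) = (3 − 1) · (7 − 1) · (37 − 1) = 2 · 6 · 36 = 432. The nonzero elements number 777 − 1 = 776. Hence the nonzero zero-divisors number 776 − 432 = 344.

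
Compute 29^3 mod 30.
Use repeated squaring. Binary(3) = 11. Walk through the bits of the exponent 3 left-to-right: at each bit after the leading one, square the running value, then multiply by 29 if the bit is 1 (always reducing mod 30):
  bit 1 = 1 (leading): start with 29.
  bit 2 = 1: square 29^2 = 841 ≡ 1; bit is 1, so multiply 1·29 = 29 (mod 30).
Final value: 29^3 ≡ 29 (mod 30).

Final answer: 29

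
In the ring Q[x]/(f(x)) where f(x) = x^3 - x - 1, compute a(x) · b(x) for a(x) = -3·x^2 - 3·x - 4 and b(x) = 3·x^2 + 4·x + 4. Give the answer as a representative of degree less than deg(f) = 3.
a · b ≡ -45·x^2 - 58·x - 37 (mod f(x))

First multiply in Q[x] without reducing: a · b = -9·x^4 - 21·x^3 - 36·x^2 - 28·x - 16. Now divide by f(x) = x^3 - x - 1, eliminating the leading term at each step:
  leading term -9·x^4: subtract (-9·x)·f(x) = -9·x^4 + 9·x^2 + 9·x, leaving -21·x^3 - 45·x^2 - 37·x - 16
  leading term -21·x^3: subtract (-21)·f(x) = -21·x^3 + 21·x + 21, leaving -45·x^2 - 58·x - 37
The degree is now < 3, so this is the remainder. Hence a · b ≡ -45·x^2 - 58·x - 37 in Q[x]/(f).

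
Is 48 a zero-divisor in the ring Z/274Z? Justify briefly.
YES

gcd(48, 274) = 2 > 1, so 48 is not a unit in Z/274Z. In Z/nZ every nonzero non-unit is a zero-divisor: explicitly, take b = 274/gcd = 137 ≠ 0 (mod 274); then 48·137 = 6576 = 24·274, i.e. 48·137 ≡ 0 (mod 274). So 48 is a zero-divisor.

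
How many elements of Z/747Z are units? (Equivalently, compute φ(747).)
Z/747Z has φ(747) = 492 units

An element a ∈ Z/747Z is a unit iff gcd(a, 747) = 1, so the number of units is φ(747). φ is multiplicative, with φ(p^e) = p^e − p^(e−1). Factorise 747 = 3^2 · 83. Then
  φ(747) = (3^2 − 3^1) · (83 − 1) = 6 · 82 = 492.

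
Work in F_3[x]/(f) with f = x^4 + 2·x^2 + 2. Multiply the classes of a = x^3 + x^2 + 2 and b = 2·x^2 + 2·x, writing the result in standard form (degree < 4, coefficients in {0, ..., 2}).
a · b ≡ x^3 + 2·x^2 + 1 (mod f(x))

Multiply as integer polynomials: a · b = 2·x^5 + 4·x^4 + 2·x^3 + 4·x^2 + 4·x. Reducing coefficients mod 3: a · b ≡ 2·x^5 + x^4 + 2·x^3 + x^2 + x. Now divide by f(x) = x^4 + 2·x^2 + 2 in F_3[x], eliminating the leading term at each step:
  leading term 2·x^5: subtract (2·x)·f(x) = 2·x^5 + x^3 + x, leaving x^4 + x^3 + x^2 (coefficients mod 3)
  leading term x^4: subtract (1)·f(x) = x^4 + 2·x^2 + 2, leaving x^3 + 2·x^2 + 1 (coefficients mod 3)
The degree is now < 4, so this is the remainder. Hence a · b ≡ x^3 + 2·x^2 + 1 in F_3[x]/(f).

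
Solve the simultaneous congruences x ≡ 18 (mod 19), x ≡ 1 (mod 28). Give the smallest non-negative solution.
The moduli 19, 28 are pairwise coprime, so by the CRT there is a unique solution mod 19·28 = 532.
Solve by successive substitution. Start with x ≡ 18 (mod 19).
  Combine with x ≡ 1 (mod 28): write x = 18 + 19·t and require 18 + 19·t ≡ 1 (mod 28), i.e. 19·t ≡ 1 − 18 ≡ 11 (mod 28). Since 19^(−1) ≡ 3 (mod 28), t ≡ 3·11 ≡ 5 (mod 28). So x ≡ 18 + 19·5 = 113 (mod 532).
Unique solution in [0, 532): x = 113.

Final answer: x ≡ 113 (mod 532); the representative in [0, 532) is 113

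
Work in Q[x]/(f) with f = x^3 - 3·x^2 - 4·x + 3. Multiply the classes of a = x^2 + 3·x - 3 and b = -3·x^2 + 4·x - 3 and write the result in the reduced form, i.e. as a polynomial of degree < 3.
a · b ≡ -36·x^2 - 68·x + 51 (mod f(x))

First multiply in Q[x] without reducing: a · b = -3·x^4 - 5·x^3 + 18·x^2 - 21·x + 9. Now divide by f(x) = x^3 - 3·x^2 - 4·x + 3, eliminating the leading term at each step:
  leading term -3·x^4: subtract (-3·x)·f(x) = -3·x^4 + 9·x^3 + 12·x^2 - 9·x, leaving -14·x^3 + 6·x^2 - 12·x + 9
  leading term -14·x^3: subtract (-14)·f(x) = -14·x^3 + 42·x^2 + 56·x - 42, leaving -36·x^2 - 68·x + 51
The degree is now < 3, so this is the remainder. Hence a · b ≡ -36·x^2 - 68·x + 51 in Q[x]/(f).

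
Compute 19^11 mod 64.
Use repeated squaring. Binary(11) = 1011. Walk through the bits of the exponent 11 left-to-right: at each bit after the leading one, square the running value, then multiply by 19 if the bit is 1 (always reducing mod 64):
  bit 1 = 1 (leading): start with 19.
  bit 2 = 0: square 19^2 = 361 ≡ 41 (mod 64).
  bit 3 = 1: square 41^2 = 1681 ≡ 17; bit is 1, so multiply 17·19 = 323 ≡ 3 (mod 64).
  bit 4 = 1: square 3^2 = 9; bit is 1, so multiply 9·19 = 171 ≡ 43 (mod 64).
Final value: 19^11 ≡ 43 (mod 64).

Final answer: 43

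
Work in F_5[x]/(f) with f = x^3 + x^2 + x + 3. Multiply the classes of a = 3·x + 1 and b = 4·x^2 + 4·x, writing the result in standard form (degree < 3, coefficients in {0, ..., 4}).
a · b ≡ 4·x^2 + 2·x + 4 (mod f(x))

Multiply as integer polynomials: a · b = 12·x^3 + 16·x^2 + 4·x. Reducing coefficients mod 5: a · b ≡ 2·x^3 + x^2 + 4·x. Now divide by f(x) = x^3 + x^2 + x + 3 in F_5[x], eliminating the leading term at each step:
  leading term 2·x^3: subtract (2)·f(x) = 2·x^3 + 2·x^2 + 2·x + 1, leaving 4·x^2 + 2·x + 4 (coefficients mod 5)
The degree is now < 3, so this is the remainder. Hence a · b ≡ 4·x^2 + 2·x + 4 in F_5[x]/(f).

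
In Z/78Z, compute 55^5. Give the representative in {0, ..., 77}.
61

Use repeated squaring. Binary(5) = 101. Walk through the bits of the exponent 5 left-to-right: at each bit after the leading one, square the running value, then multiply by 55 if the bit is 1 (always reducing mod 78):
  bit 1 = 1 (leading): start with 55.
  bit 2 = 0: square 55^2 = 3025 ≡ 61 (mod 78).
  bit 3 = 1: square 61^2 = 3721 ≡ 55; bit is 1, so multiply 55·55 = 3025 ≡ 61 (mod 78).
Final value: 55^5 ≡ 61 (mod 78).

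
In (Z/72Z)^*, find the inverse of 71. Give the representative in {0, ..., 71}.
Apply the extended Euclidean algorithm to (72, 71), tracking rows (r, s, t) with s·72 + t·71 = r. Each division r_prev = q·r_cur + r_new produces the new row as (previous row) − q·(current row):
  row A: (72, 1, 0)   [1·72 + 0·71 = 72]
  row B: (71, 0, 1)   [0·72 + 1·71 = 71]
  72 = 1·71 + 1   → row C = row A − 1·row B = (1, 1, −1)   [check: 1·72 − 1·71 = 1]
  71 = 71·1 + 0   → remainder 0, stop. gcd = 1 (last nonzero row C).
The gcd is 1, so 71 is invertible mod 72. The last nonzero row gives 1·72 − 1·71 = 1, so t = −1. So 71^(−1) ≡ −1 ≡ 71 (mod 72). Verify: 71 · 71 = 5041 ≡ 1 (mod 72). ✓

Final answer: 71^(−1) ≡ 71 (mod 72)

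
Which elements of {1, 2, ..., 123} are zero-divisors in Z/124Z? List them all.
An element a ∈ Z/124Z (with a ≠ 0) is a zero-divisor iff gcd(a, 124) > 1 (because a is a unit precisely when gcd(a, n) = 1, and in Z/nZ every nonzero, non-unit element is a zero-divisor). Scan a = 1, ..., 123 and keep those with gcd(a, 124) > 1:
  gcd(2, 124) = 2, gcd(4, 124) = 4, gcd(6, 124) = 2, gcd(8, 124) = 4, gcd(10, 124) = 2, gcd(12, 124) = 4, gcd(14, 124) = 2, gcd(16, 124) = 4, gcd(18, 124) = 2, gcd(20, 124) = 4, gcd(22, 124) = 2, gcd(24, 124) = 4, gcd(26, 124) = 2, gcd(28, 124) = 4, gcd(30, 124) = 2, gcd(31, 124) = 31, gcd(32, 124) = 4, gcd(34, 124) = 2, gcd(36, 124) = 4, gcd(38, 124) = 2, gcd(40, 124) = 4, gcd(42, 124) = 2, gcd(44, 124) = 4, gcd(46, 124) = 2, gcd(48, 124) = 4, gcd(50, 124) = 2, gcd(52, 124) = 4, gcd(54, 124) = 2, gcd(56, 124) = 4, gcd(58, 124) = 2, gcd(60, 124) = 4, gcd(62, 124) = 62, gcd(64, 124) = 4, gcd(66, 124) = 2, gcd(68, 124) = 4, gcd(70, 124) = 2, gcd(72, 124) = 4, gcd(74, 124) = 2, gcd(76, 124) = 4, gcd(78, 124) = 2, gcd(80, 124) = 4, gcd(82, 124) = 2, gcd(84, 124) = 4, gcd(86, 124) = 2, gcd(88, 124) = 4, gcd(90, 124) = 2, gcd(92, 124) = 4, gcd(93, 124) = 31, gcd(94, 124) = 2, gcd(96, 124) = 4, gcd(98, 124) = 2, gcd(100, 124) = 4, gcd(102, 124) = 2, gcd(104, 124) = 4, gcd(106, 124) = 2, gcd(108, 124) = 4, gcd(110, 124) = 2, gcd(112, 124) = 4, gcd(114, 124) = 2, gcd(116, 124) = 4, gcd(118, 124) = 2, gcd(120, 124) = 4, gcd(122, 124) = 2.
All other a ∈ {1, ..., 123} have gcd(a, 124) = 1 and are units. So the nonzero zero-divisors are exactly the 63 values of a appearing in this scan.

Final answer: nonzero zero-divisors of Z/124Z = {2, 4, 6, 8, 10, 12, 14, 16, 18, 20, 22, 24, 26, 28, 30, 31, 32, 34, 36, 38, 40, 42, 44, 46, 48, 50, 52, 54, 56, 58, 60, 62, 64, 66, 68, 70, 72, 74, 76, 78, 80, 82, 84, 86, 88, 90, 92, 93, 94, 96, 98, 100, 102, 104, 106, 108, 110, 112, 114, 116, 118, 120, 122}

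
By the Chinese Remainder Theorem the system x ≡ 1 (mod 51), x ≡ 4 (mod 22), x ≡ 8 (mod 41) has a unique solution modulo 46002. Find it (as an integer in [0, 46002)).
x ≡ 664 (mod 46002); the representative in [0, 46002) is 664

The moduli 51, 22, 41 are pairwise coprime, so by the CRT there is a unique solution mod 51·22·41 = 46002.
Solve by successive substitution. Start with x ≡ 1 (mod 51).
  Combine with x ≡ 4 (mod 22): write x = 1 + 51·t and require 1 + 51·t ≡ 4 (mod 22), i.e. 51·t ≡ 4 − 1 ≡ 3 (mod 22). Since 51^(−1) ≡ 19 (mod 22) (51 ≡ 7 (mod 22)), t ≡ 19·3 ≡ 13 (mod 22). So x ≡ 1 + 51·13 = 664 (mod 1122).
  Combine with x ≡ 8 (mod 41): write x = 664 + 1122·t and require 664 + 1122·t ≡ 8 (mod 41), i.e. 1122·t ≡ 8 − 664 ≡ 0 (mod 41). Since 1122^(−1) ≡ 11 (mod 41) (1122 ≡ 15 (mod 41)), t ≡ 11·0 ≡ 0 (mod 41). So x ≡ 664 + 1122·0 = 664 (mod 46002).
Unique solution in [0, 46002): x = 664.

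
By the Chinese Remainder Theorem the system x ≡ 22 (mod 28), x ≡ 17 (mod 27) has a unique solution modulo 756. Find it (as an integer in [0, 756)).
x ≡ 638 (mod 756); the representative in [0, 756) is 638

The moduli 28, 27 are pairwise coprime, so by the CRT there is a unique solution mod 28·27 = 756.
Solve by successive substitution. Start with x ≡ 22 (mod 28).
  Combine with x ≡ 17 (mod 27): write x = 22 + 28·t and require 22 + 28·t ≡ 17 (mod 27), i.e. 28·t ≡ 17 − 22 ≡ 22 (mod 27). Since 28^(−1) ≡ 1 (mod 27) (28 ≡ 1 (mod 27)), t ≡ 1·22 ≡ 22 (mod 27). So x ≡ 22 + 28·22 = 638 (mod 756).
Unique solution in [0, 756): x = 638.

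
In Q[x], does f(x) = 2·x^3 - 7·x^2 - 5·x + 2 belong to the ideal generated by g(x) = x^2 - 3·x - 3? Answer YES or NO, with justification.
NO

In Q[x] the ideal (g) consists of all multiples of g, so f ∈ (g) iff g | f, i.e. iff the remainder of f on division by g is 0. Divide f by g (g is monic, so eliminate the leading term of the running remainder at each step):
  leading term 2·x^3: subtract (2·x)·g(x) = 2·x^3 - 6·x^2 - 6·x, leaving -x^2 + x + 2
  leading term -x^2: subtract (-1)·g(x) = -x^2 + 3·x + 3, leaving -2·x - 1
The remainder r(x) = -2·x - 1 ≠ 0 (and deg r < deg g), so g ∤ f, i.e. f ∉ (g).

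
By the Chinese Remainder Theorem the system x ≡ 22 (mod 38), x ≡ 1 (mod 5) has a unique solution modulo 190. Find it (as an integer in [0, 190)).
x ≡ 136 (mod 190); the representative in [0, 190) is 136

The moduli 38, 5 are pairwise coprime, so by the CRT there is a unique solution mod 38·5 = 190.
Solve by successive substitution. Start with x ≡ 22 (mod 38).
  Combine with x ≡ 1 (mod 5): write x = 22 + 38·t and require 22 + 38·t ≡ 1 (mod 5), i.e. 38·t ≡ 1 − 22 ≡ 4 (mod 5). Since 38^(−1) ≡ 2 (mod 5) (38 ≡ 3 (mod 5)), t ≡ 2·4 ≡ 3 (mod 5). So x ≡ 22 + 38·3 = 136 (mod 190).
Unique solution in [0, 190): x = 136.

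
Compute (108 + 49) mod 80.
77

Reduce the summands first: 108 ≡ 28 (mod 80), so 108 + 49 ≡ 28 + 49 (mod 80). 28 + 49 = 77; 77 = 0·80 + 77, so (108 + 49) mod 80 = 77.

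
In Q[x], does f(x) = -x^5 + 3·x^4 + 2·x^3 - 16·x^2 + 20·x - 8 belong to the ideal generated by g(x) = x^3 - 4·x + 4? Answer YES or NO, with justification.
YES

In Q[x] the ideal (g) consists of all multiples of g, so f ∈ (g) iff g | f, i.e. iff the remainder of f on division by g is 0. Divide f by g (g is monic, so eliminate the leading term of the running remainder at each step):
  leading term -x^5: subtract (-x^2)·g(x) = -x^5 + 4·x^3 - 4·x^2, leaving 3·x^4 - 2·x^3 - 12·x^2 + 20·x - 8
  leading term 3·x^4: subtract (3·x)·g(x) = 3·x^4 - 12·x^2 + 12·x, leaving -2·x^3 + 8·x - 8
  leading term -2·x^3: subtract (-2)·g(x) = -2·x^3 + 8·x - 8, leaving 0
The remainder is 0, so f(x) = g(x) · h(x) with h(x) = -x^2 + 3·x - 2. Hence g | f, i.e. f ∈ (g).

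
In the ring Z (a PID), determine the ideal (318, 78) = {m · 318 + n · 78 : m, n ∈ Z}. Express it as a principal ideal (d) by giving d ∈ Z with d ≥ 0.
In the PID Z, (a, b) is generated by gcd(a, b). Compute gcd(318, 78) with the extended Euclidean algorithm, tracking rows (r, s, t) with s·318 + t·78 = r:
  row A: (318, 1, 0)   [1·318 + 0·78 = 318]
  row B: (78, 0, 1)   [0·318 + 1·78 = 78]
  318 = 4·78 + 6   → row C = row A − 4·row B = (6, 1, −4)   [check: 1·318 − 4·78 = 6]
  78 = 13·6 + 0   → remainder 0, stop. gcd = 6 (last nonzero row C).
So gcd(318, 78) = 6, with Bézout identity 1·318 − 4·78 = 6. Containment (⊇): the Bézout identity exhibits 6 as an element of (318, 78), giving (6) ⊆ (318, 78). Containment (⊆): since 6 | 318 and 6 | 78 (318 = 6·53, 78 = 6·13), every Z-linear combination of 318 and 78 is divisible by 6, so (318, 78) ⊆ (6). Therefore (318, 78) = (6), d = 6.

Final answer: (318, 78) = (6); d = 6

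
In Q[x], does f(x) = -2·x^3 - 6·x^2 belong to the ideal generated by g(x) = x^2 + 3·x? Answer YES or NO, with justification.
In Q[x] the ideal (g) consists of all multiples of g, so f ∈ (g) iff g | f, i.e. iff the remainder of f on division by g is 0. Divide f by g (g is monic, so eliminate the leading term of the running remainder at each step):
  leading term -2·x^3: subtract (-2·x)·g(x) = -2·x^3 - 6·x^2, leaving 0
The remainder is 0, so f(x) = g(x) · h(x) with h(x) = -2·x. Hence g | f, i.e. f ∈ (g).

Final answer: YES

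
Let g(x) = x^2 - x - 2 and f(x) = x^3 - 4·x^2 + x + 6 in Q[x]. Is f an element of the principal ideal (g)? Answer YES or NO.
In Q[x] the ideal (g) consists of all multiples of g, so f ∈ (g) iff g | f, i.e. iff the remainder of f on division by g is 0. Divide f by g (g is monic, so eliminate the leading term of the running remainder at each step):
  leading term x^3: subtract (x)·g(x) = x^3 - x^2 - 2·x, leaving -3·x^2 + 3·x + 6
  leading term -3·x^2: subtract (-3)·g(x) = -3·x^2 + 3·x + 6, leaving 0
The remainder is 0, so f(x) = g(x) · h(x) with h(x) = x - 3. Hence g | f, i.e. f ∈ (g).

Final answer: YES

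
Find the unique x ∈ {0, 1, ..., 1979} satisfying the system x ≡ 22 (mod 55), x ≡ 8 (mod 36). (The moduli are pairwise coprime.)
x ≡ 1232 (mod 1980); the representative in [0, 1980) is 1232

The moduli 55, 36 are pairwise coprime, so by the CRT there is a unique solution mod 55·36 = 1980.
Solve by successive substitution. Start with x ≡ 22 (mod 55).
  Combine with x ≡ 8 (mod 36): write x = 22 + 55·t and require 22 + 55·t ≡ 8 (mod 36), i.e. 55·t ≡ 8 − 22 ≡ 22 (mod 36). Since 55^(−1) ≡ 19 (mod 36) (55 ≡ 19 (mod 36)), t ≡ 19·22 ≡ 22 (mod 36). So x ≡ 22 + 55·22 = 1232 (mod 1980).
Unique solution in [0, 1980): x = 1232.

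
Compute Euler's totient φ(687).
φ(687) = 456

φ is multiplicative, with φ(p^e) = p^e − p^(e−1). Factorise 687 = 3 · 229. Then
  φ(687) = (3 − 1) · (229 − 1) = 2 · 228 = 456.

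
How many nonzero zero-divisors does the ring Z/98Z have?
Z/98Z has 55 nonzero zero-divisors

In Z/98Z each nonzero element is either a unit (gcd with 98 is 1) or a zero-divisor (gcd > 1). The number of units is φ(98): factorise 98 = 2 · 7^2, so φ(98) = (2 − 1) · (7^2 − 7^1) = 1 · 42 = 42. The nonzero elements number 98 − 1 = 97. Hence the nonzero zero-divisors number 97 − 42 = 55.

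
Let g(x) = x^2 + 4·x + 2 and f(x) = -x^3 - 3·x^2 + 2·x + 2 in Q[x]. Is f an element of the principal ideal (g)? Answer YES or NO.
In Q[x] the ideal (g) consists of all multiples of g, so f ∈ (g) iff g | f, i.e. iff the remainder of f on division by g is 0. Divide f by g (g is monic, so eliminate the leading term of the running remainder at each step):
  leading term -x^3: subtract (-x)·g(x) = -x^3 - 4·x^2 - 2·x, leaving x^2 + 4·x + 2
  leading term x^2: subtract (1)·g(x) = x^2 + 4·x + 2, leaving 0
The remainder is 0, so f(x) = g(x) · h(x) with h(x) = 1 - x. Hence g | f, i.e. f ∈ (g).

Final answer: YES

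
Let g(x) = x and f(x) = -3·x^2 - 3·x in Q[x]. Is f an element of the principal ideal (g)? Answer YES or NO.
YES

In Q[x] the ideal (g) consists of all multiples of g, so f ∈ (g) iff g | f, i.e. iff the remainder of f on division by g is 0. Divide f by g (g is monic, so eliminate the leading term of the running remainder at each step):
  leading term -3·x^2: subtract (-3·x)·g(x) = -3·x^2, leaving -3·x
  leading term -3·x: subtract (-3)·g(x) = -3·x, leaving 0
The remainder is 0, so f(x) = g(x) · h(x) with h(x) = -3·x - 3. Hence g | f, i.e. f ∈ (g).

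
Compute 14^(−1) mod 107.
14^(−1) ≡ 23 (mod 107)

Apply the extended Euclidean algorithm to (107, 14), tracking rows (r, s, t) with s·107 + t·14 = r. Each division r_prev = q·r_cur + r_new produces the new row as (previous row) − q·(current row):
  row A: (107, 1, 0)   [1·107 + 0·14 = 107]
  row B: (14, 0, 1)   [0·107 + 1·14 = 14]
  107 = 7·14 + 9   → row C = row A − 7·row B = (9, 1, −7)   [check: 1·107 − 7·14 = 9]
  14 = 1·9 + 5   → row D = row B − 1·row C = (5, −1, 8)   [check: −1·107 + 8·14 = 5]
  9 = 1·5 + 4   → row E = row C − 1·row D = (4, 2, −15)   [check: 2·107 − 15·14 = 4]
  5 = 1·4 + 1   → row F = row D − 1·row E = (1, −3, 23)   [check: −3·107 + 23·14 = 1]
  4 = 4·1 + 0   → remainder 0, stop. gcd = 1 (last nonzero row F).
The gcd is 1, so 14 is invertible mod 107. The last nonzero row gives −3·107 + 23·14 = 1, so t = 23. So 14^(−1) ≡ 23 (mod 107). Verify: 14 · 23 = 322 ≡ 1 (mod 107). ✓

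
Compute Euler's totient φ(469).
φ is multiplicative, with φ(p^e) = p^e − p^(e−1). Factorise 469 = 7 · 67. Then
  φ(469) = (7 − 1) · (67 − 1) = 6 · 66 = 396.

Final answer: φ(469) = 396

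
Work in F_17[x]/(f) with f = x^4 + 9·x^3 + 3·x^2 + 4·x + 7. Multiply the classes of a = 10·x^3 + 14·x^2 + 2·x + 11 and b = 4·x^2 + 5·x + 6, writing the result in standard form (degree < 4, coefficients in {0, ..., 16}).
Multiply as integer polynomials: a · b = 40·x^5 + 106·x^4 + 138·x^3 + 138·x^2 + 67·x + 66. Reducing coefficients mod 17: a · b ≡ 6·x^5 + 4·x^4 + 2·x^3 + 2·x^2 + 16·x + 15. Now divide by f(x) = x^4 + 9·x^3 + 3·x^2 + 4·x + 7 in F_17[x], eliminating the leading term at each step:
  leading term 6·x^5: subtract (6·x)·f(x) = 6·x^5 + 3·x^4 + x^3 + 7·x^2 + 8·x, leaving x^4 + x^3 + 12·x^2 + 8·x + 15 (coefficients mod 17)
  leading term x^4: subtract (1)·f(x) = x^4 + 9·x^3 + 3·x^2 + 4·x + 7, leaving 9·x^3 + 9·x^2 + 4·x + 8 (coefficients mod 17)
The degree is now < 4, so this is the remainder. Hence a · b ≡ 9·x^3 + 9·x^2 + 4·x + 8 in F_17[x]/(f).

Final answer: a · b ≡ 9·x^3 + 9·x^2 + 4·x + 8 (mod f(x))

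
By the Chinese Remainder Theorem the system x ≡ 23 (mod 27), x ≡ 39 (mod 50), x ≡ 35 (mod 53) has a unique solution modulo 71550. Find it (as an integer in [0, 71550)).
The moduli 27, 50, 53 are pairwise coprime, so by the CRT there is a unique solution mod 27·50·53 = 71550.
Solve by successive substitution. Start with x ≡ 23 (mod 27).
  Combine with x ≡ 39 (mod 50): write x = 23 + 27·t and require 23 + 27·t ≡ 39 (mod 50), i.e. 27·t ≡ 39 − 23 ≡ 16 (mod 50). Since 27^(−1) ≡ 13 (mod 50), t ≡ 13·16 ≡ 8 (mod 50). So x ≡ 23 + 27·8 = 239 (mod 1350).
  Combine with x ≡ 35 (mod 53): write x = 239 + 1350·t and require 239 + 1350·t ≡ 35 (mod 53), i.e. 1350·t ≡ 35 − 239 ≡ 8 (mod 53). Since 1350^(−1) ≡ 17 (mod 53) (1350 ≡ 25 (mod 53)), t ≡ 17·8 ≡ 30 (mod 53). So x ≡ 239 + 1350·30 = 40739 (mod 71550).
Unique solution in [0, 71550): x = 40739.

Final answer: x ≡ 40739 (mod 71550); the representative in [0, 71550) is 40739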